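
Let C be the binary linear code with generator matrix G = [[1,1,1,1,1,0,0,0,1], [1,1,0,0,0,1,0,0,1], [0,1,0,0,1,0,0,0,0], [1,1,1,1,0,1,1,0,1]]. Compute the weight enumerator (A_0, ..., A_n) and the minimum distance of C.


Weight distribution: A_0 = 1, A_2 = 1, A_3 = 4, A_4 = 5, A_5 = 2, A_6 = 1, A_7 = 2. Minimum distance d = 2.

Enumerate all 2^4 = 16 messages m ∈ F_2^4.
For each, compute codeword c = mG in F_2^9, then tally its weight.
  m = 0000 → c = 000000000, weight = 0.
  m = 1000 → c = 111110001, weight = 6.
  m = 0100 → c = 110001001, weight = 4.
  m = 1100 → c = 001111000, weight = 4.
  m = 0010 → c = 010010000, weight = 2.
  m = 1010 → c = 101100001, weight = 4.
  m = 0110 → c = 100011001, weight = 4.
  m = 1110 → c = 011101000, weight = 4.
  m = 0001 → c = 111101101, weight = 7.
  m = 1001 → c = 000011100, weight = 3.
  m = 0101 → c = 001100100, weight = 3.
  m = 1101 → c = 110010101, weight = 5.
  m = 0011 → c = 101111101, weight = 7.
  m = 1011 → c = 010001100, weight = 3.
  m = 0111 → c = 011110100, weight = 5.
  m = 1111 → c = 100000101, weight = 3.
Tally weights:
  weight 0: 1 codewords.
  weight 2: 1 codewords.
  weight 3: 4 codewords.
  weight 4: 5 codewords.
  weight 5: 2 codewords.
  weight 6: 1 codewords.
  weight 7: 2 codewords.
Minimum distance d = smallest w > 0 with A_w > 0 = 2.
Sanity: Σ A_w = 16 = 2^4 = 16 ✓.


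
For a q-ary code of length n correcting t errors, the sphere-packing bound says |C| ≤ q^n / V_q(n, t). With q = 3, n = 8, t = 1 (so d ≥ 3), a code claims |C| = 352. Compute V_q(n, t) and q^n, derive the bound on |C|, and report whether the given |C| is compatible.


V_q(n, t) = 17, q^n = 6561, Hamming bound = 385, |C| = 352 ≤ bound (satisfied).

Step 1: Compute V_q(n, t) = Σ_{j=0}^1 C(n, j) (q−1)^j.
  j = 0: C(8,0)·(2)^0 = 1·1 = 1.
  j = 1: C(8,1)·(2)^1 = 8·2 = 16.
  V_q(n, t) = 1 + 16 = 17.
Step 2: q^n = 3^8 = 6561.
Step 3: Hamming bound ⌊q^n / V_q(n,t)⌋ = ⌊6561/17⌋ = 385.
Step 4: Compare |C| = 352 to 385: satisfied.
The claimed |C| lies below the Hamming bound.


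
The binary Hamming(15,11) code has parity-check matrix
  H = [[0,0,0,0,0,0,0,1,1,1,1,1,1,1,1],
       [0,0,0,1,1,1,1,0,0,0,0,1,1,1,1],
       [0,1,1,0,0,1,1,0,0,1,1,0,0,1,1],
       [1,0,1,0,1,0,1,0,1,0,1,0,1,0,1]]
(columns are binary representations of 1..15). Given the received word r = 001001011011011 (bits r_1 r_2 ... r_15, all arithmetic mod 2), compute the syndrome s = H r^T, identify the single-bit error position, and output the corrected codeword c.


s = (0, 0, 1, 0)^T, error position = 2, corrected codeword c = 011001011011011

Compute s = H r^T mod 2 one row at a time:
  s_1 = 1 + 1 + 0 + 1 + 1 + 0 + 1 + 1 = 6 ≡ 0 (mod 2).
  s_2 = 0 + 0 + 1 + 0 + 1 + 0 + 1 + 1 = 4 ≡ 0 (mod 2).
  s_3 = 0 + 1 + 1 + 0 + 0 + 1 + 1 + 1 = 5 ≡ 1 (mod 2).
  s_4 = 0 + 1 + 0 + 0 + 1 + 1 + 0 + 1 = 4 ≡ 0 (mod 2).
s = (0, 0, 1, 0)^T — this equals column 2 of H (binary 0010), so error is at position 2.
Correct: flip bit 2 of r = 001001011011011 to get c = 011001011011011.


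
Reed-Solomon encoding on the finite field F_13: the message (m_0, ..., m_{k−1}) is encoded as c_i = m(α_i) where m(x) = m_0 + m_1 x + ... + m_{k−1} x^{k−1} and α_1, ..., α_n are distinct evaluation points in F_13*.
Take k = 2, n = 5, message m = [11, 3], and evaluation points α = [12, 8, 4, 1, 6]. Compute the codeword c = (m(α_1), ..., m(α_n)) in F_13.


c = [8, 9, 10, 1, 3]

Message polynomial: m(x) = 11 + 3·x (mod 13).
For each evaluation point α_i, compute m(α_i) mod 13:
  α_1 = 12: Horner steps 3 → 8, so m(12) = 8.
  α_2 = 8: Horner steps 3 → 9, so m(8) = 9.
  α_3 = 4: Horner steps 3 → 10, so m(4) = 10.
  α_4 = 1: Horner steps 3 → 1, so m(1) = 1.
  α_5 = 6: Horner steps 3 → 3, so m(6) = 3.
Codeword c = [8, 9, 10, 1, 3] ∈ F_13^5.


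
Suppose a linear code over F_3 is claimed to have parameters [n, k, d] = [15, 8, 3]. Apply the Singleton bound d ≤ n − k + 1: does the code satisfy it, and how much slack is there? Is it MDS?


Singleton RHS = n − k + 1 = 8, slack = 5, bound satisfied, not MDS.

Singleton bound: d ≤ n − k + 1.
Here n = 15, k = 8, so n − k + 1 = 8.
Given d = 3, check d ≤ 8: YES.
Slack = (n − k + 1) − d = 5.
The code is NOT MDS (slack = 5 > 0).
Description: the claimed parameters are [15, 8, 3]_3; such a code would be non-MDS.


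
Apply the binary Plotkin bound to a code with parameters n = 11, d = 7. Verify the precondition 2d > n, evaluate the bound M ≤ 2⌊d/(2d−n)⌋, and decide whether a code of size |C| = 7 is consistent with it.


Plotkin bound M ≤ 4; given |C| = 7 > bound (violated).

Check applicability: 2d = 14, n = 11.
2d − n = 3 > 0, so Plotkin applies.
Compute d/(2d−n) = 7/3 ≈ 2.3333.
⌊d/(2d−n)⌋ = 2.
Plotkin bound: M ≤ 2·2 = 4.
Given |C| = 7, check: VIOLATED.
This |C| is above the Plotkin bound, so no binary code with n = 11, d = 7 and 7 codewords exists.


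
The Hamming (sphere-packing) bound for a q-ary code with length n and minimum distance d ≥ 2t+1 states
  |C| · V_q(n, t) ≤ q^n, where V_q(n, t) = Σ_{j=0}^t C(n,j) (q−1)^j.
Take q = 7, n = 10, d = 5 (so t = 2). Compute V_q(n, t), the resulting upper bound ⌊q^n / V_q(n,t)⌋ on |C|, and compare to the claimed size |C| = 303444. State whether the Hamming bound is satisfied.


V_q(n, t) = 1681, q^n = 282475249, Hamming bound = 168040, |C| = 303444 > bound (violated).

Step 1: Compute V_q(n, t) = Σ_{j=0}^2 C(n, j) (q−1)^j.
  j = 0: C(10,0)·(6)^0 = 1·1 = 1.
  j = 1: C(10,1)·(6)^1 = 10·6 = 60.
  j = 2: C(10,2)·(6)^2 = 45·36 = 1620.
  V_q(n, t) = 1 + 60 + 1620 = 1681.
Step 2: q^n = 7^10 = 282475249.
Step 3: Hamming bound ⌊q^n / V_q(n,t)⌋ = ⌊282475249/1681⌋ = 168040.
Step 4: Compare |C| = 303444 to 168040: violated.
The claimed |C| lies above the Hamming bound, so no 7-ary code of length 10 with d ≥ 5 can have 303444 codewords.


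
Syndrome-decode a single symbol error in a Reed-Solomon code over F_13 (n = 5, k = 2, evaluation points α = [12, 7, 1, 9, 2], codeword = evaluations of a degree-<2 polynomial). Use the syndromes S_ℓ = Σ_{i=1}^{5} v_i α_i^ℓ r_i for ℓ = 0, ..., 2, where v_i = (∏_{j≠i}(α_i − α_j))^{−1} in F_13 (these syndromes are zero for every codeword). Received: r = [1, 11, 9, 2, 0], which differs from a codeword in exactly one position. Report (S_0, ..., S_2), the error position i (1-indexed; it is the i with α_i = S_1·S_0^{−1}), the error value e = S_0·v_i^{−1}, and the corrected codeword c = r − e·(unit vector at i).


S = (4, 2, 1), error at position 2, error magnitude e = 4, c = [1, 7, 9, 2, 0].

Step 1: column multipliers v_i = (∏_{j≠i}(α_i − α_j))^{−1} mod 13.
  i = 1 (α = 12): (12−7)(12−1)(12−9)(12−2) = 5·11·3·10 = 1650 ≡ 12, so v_1 = 12^{−1} = 12 (mod 13).
  i = 2 (α = 7): (7−12)(7−1)(7−9)(7−2) = (−5)·6·(−2)·5 = 300 ≡ 1, so v_2 = 1^{−1} = 1 (mod 13).
  i = 3 (α = 1): (1−12)(1−7)(1−9)(1−2) = (−11)·(−6)·(−8)·(−1) = 528 ≡ 8, so v_3 = 8^{−1} = 5 (mod 13).
  i = 4 (α = 9): (9−12)(9−7)(9−1)(9−2) = (−3)·2·8·7 = −336 ≡ 2, so v_4 = 2^{−1} = 7 (mod 13).
  i = 5 (α = 2): (2−12)(2−7)(2−1)(2−9) = (−10)·(−5)·1·(−7) = −350 ≡ 1, so v_5 = 1^{−1} = 1 (mod 13).
  v = [12, 1, 5, 7, 1].
Step 2: syndromes of r = [1, 11, 9, 2, 0] (all sums mod 13).
  S_0 = Σ v_i r_i = 12·1 + 1·11 + 5·9 + 7·2 + 1·0 = 82 ≡ 4.
  S_1 = Σ v_i α_i r_i = 12·12·1 + 1·7·11 + 5·1·9 + 7·9·2 + 1·2·0 = 392 ≡ 2.
  α_i^2 mod 13 = [1, 10, 1, 3, 4].
  S_2 = Σ v_i α_i^2 r_i = 12·1·1 + 1·10·11 + 5·1·9 + 7·3·2 + 1·4·0 = 209 ≡ 1.
  S = (4, 2, 1) ≠ 0, so r is not a codeword (an error is present).
Step 3: locate the error. For a single error e at position i, S_ℓ = v_i·e·α_i^ℓ, so α_err = S_1/S_0.
  S_0^{−1} = 4^{−1} = 10 (mod 13), so α_err = 2·10 = 20 ≡ 7 = α_2. Error position i = 2.
  Consistency check: S_2/S_1 = 1·7 = 7 ≡ 7 = α_err ✓ (single-error assumption holds).
Step 4: error magnitude e = S_0/v_2 = S_0·∏_{j≠2}(α_2 − α_j) = 4·1 = 4 ≡ 4 (mod 13).
Step 5: correct position 2: c_2 = r_2 − e = 11 − 4 ≡ 7 (mod 13). Hence c = [1, 7, 9, 2, 0].
  Check: interpolating c through the α_i gives m(x) = 5 + 4·x (degree < 2) with m(α_i) = c_i for every i, so c is indeed a codeword.


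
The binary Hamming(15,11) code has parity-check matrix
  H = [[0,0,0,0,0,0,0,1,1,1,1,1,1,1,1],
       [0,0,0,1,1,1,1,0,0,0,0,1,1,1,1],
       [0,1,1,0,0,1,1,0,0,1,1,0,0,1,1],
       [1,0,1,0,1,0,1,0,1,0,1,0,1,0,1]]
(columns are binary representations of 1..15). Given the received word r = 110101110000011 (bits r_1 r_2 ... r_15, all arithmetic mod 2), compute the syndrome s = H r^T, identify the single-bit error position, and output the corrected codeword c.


s = (1, 1, 1, 1)^T, error position = 15, corrected codeword c = 110101110000010

Compute s = H r^T mod 2 one row at a time:
  s_1 = 1 + 0 + 0 + 0 + 0 + 0 + 1 + 1 = 3 ≡ 1 (mod 2).
  s_2 = 1 + 0 + 1 + 1 + 0 + 0 + 1 + 1 = 5 ≡ 1 (mod 2).
  s_3 = 1 + 0 + 1 + 1 + 0 + 0 + 1 + 1 = 5 ≡ 1 (mod 2).
  s_4 = 1 + 0 + 0 + 1 + 0 + 0 + 0 + 1 = 3 ≡ 1 (mod 2).
s = (1, 1, 1, 1)^T — this equals column 15 of H (binary 1111), so error is at position 15.
Correct: flip bit 15 of r = 110101110000011 to get c = 110101110000010.


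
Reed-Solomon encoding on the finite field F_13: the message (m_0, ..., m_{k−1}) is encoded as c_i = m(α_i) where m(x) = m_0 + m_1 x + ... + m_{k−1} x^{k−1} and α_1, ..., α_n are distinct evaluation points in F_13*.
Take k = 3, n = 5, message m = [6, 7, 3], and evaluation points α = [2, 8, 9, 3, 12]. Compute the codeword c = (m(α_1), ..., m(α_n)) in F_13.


c = [6, 7, 0, 2, 2]

Message polynomial: m(x) = 6 + 7·x + 3·x^2 (mod 13).
For each evaluation point α_i, compute m(α_i) mod 13:
  α_1 = 2: Horner steps 3 → 0 → 6, so m(2) = 6.
  α_2 = 8: Horner steps 3 → 5 → 7, so m(8) = 7.
  α_3 = 9: Horner steps 3 → 8 → 0, so m(9) = 0.
  α_4 = 3: Horner steps 3 → 3 → 2, so m(3) = 2.
  α_5 = 12: Horner steps 3 → 4 → 2, so m(12) = 2.
Codeword c = [6, 7, 0, 2, 2] ∈ F_13^5.


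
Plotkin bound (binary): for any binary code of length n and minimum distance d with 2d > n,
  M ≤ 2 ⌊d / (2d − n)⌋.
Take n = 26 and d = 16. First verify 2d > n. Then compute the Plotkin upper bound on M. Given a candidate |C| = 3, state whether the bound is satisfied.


Plotkin bound M ≤ 4; given |C| = 3 ≤ bound (satisfied).

Check applicability: 2d = 32, n = 26.
2d − n = 6 > 0, so Plotkin applies.
Compute d/(2d−n) = 16/6 ≈ 2.6667.
⌊d/(2d−n)⌋ = 2.
Plotkin bound: M ≤ 2·2 = 4.
Given |C| = 3, check: satisfied.
This |C| is below the Plotkin bound.


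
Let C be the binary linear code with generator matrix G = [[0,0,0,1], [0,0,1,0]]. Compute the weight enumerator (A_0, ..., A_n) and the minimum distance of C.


Weight distribution: A_0 = 1, A_1 = 2, A_2 = 1. Minimum distance d = 1.

Enumerate all 2^2 = 4 messages m ∈ F_2^2.
For each, compute codeword c = mG in F_2^4, then tally its weight.
  m = 00 → c = 0000, weight = 0.
  m = 10 → c = 0001, weight = 1.
  m = 01 → c = 0010, weight = 1.
  m = 11 → c = 0011, weight = 2.
Tally weights:
  weight 0: 1 codewords.
  weight 1: 2 codewords.
  weight 2: 1 codewords.
Minimum distance d = smallest w > 0 with A_w > 0 = 1.
Sanity: Σ A_w = 4 = 2^2 = 4 ✓.


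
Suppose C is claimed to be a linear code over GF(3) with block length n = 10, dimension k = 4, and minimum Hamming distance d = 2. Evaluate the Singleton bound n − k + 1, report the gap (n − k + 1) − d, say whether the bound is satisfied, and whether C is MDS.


Singleton RHS = n − k + 1 = 7, slack = 5, bound satisfied, not MDS.

Singleton bound: d ≤ n − k + 1.
Here n = 10, k = 4, so n − k + 1 = 7.
Given d = 2, check d ≤ 7: YES.
Slack = (n − k + 1) − d = 5.
The code is NOT MDS (slack = 5 > 0).
Description: the claimed parameters are [10, 4, 2]_3; such a code would be non-MDS.


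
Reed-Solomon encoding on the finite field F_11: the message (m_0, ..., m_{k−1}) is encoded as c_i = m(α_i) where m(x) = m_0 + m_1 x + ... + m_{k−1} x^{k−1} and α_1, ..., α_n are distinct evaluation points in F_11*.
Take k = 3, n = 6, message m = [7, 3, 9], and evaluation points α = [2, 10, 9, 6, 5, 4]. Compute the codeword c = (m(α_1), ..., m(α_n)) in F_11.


c = [5, 2, 4, 8, 5, 9]

Message polynomial: m(x) = 7 + 3·x + 9·x^2 (mod 11).
For each evaluation point α_i, compute m(α_i) mod 11:
  α_1 = 2: Horner steps 9 → 10 → 5, so m(2) = 5.
  α_2 = 10: Horner steps 9 → 5 → 2, so m(10) = 2.
  α_3 = 9: Horner steps 9 → 7 → 4, so m(9) = 4.
  α_4 = 6: Horner steps 9 → 2 → 8, so m(6) = 8.
  α_5 = 5: Horner steps 9 → 4 → 5, so m(5) = 5.
  α_6 = 4: Horner steps 9 → 6 → 9, so m(4) = 9.
Codeword c = [5, 2, 4, 8, 5, 9] ∈ F_11^6.


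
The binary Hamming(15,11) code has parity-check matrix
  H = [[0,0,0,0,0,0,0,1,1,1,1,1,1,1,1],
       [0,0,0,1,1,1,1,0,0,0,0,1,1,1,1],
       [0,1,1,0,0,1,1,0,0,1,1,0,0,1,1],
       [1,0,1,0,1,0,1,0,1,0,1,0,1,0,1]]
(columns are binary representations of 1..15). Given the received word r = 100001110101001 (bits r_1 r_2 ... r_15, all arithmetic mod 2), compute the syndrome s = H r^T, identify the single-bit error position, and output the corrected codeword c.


s = (0, 0, 0, 1)^T, error position = 1, corrected codeword c = 000001110101001

Compute s = H r^T mod 2 one row at a time:
  s_1 = 1 + 0 + 1 + 0 + 1 + 0 + 0 + 1 = 4 ≡ 0 (mod 2).
  s_2 = 0 + 0 + 1 + 1 + 1 + 0 + 0 + 1 = 4 ≡ 0 (mod 2).
  s_3 = 0 + 0 + 1 + 1 + 1 + 0 + 0 + 1 = 4 ≡ 0 (mod 2).
  s_4 = 1 + 0 + 0 + 1 + 0 + 0 + 0 + 1 = 3 ≡ 1 (mod 2).
s = (0, 0, 0, 1)^T — this equals column 1 of H (binary 0001), so error is at position 1.
Correct: flip bit 1 of r = 100001110101001 to get c = 000001110101001.


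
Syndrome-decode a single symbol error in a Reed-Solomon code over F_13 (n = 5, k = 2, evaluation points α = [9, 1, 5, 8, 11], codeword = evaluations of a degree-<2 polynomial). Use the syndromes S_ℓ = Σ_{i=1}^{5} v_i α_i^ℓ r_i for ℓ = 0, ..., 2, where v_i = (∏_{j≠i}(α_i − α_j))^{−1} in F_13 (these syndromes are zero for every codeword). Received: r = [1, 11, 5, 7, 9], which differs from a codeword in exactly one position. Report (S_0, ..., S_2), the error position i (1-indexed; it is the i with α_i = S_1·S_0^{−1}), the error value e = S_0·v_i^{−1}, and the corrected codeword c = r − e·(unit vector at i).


S = (2, 5, 6), error at position 1, error magnitude e = 2, c = [12, 11, 5, 7, 9].

Step 1: column multipliers v_i = (∏_{j≠i}(α_i − α_j))^{−1} mod 13.
  i = 1 (α = 9): (9−1)(9−5)(9−8)(9−11) = 8·4·1·(−2) = −64 ≡ 1, so v_1 = 1^{−1} = 1 (mod 13).
  i = 2 (α = 1): (1−9)(1−5)(1−8)(1−11) = (−8)·(−4)·(−7)·(−10) = 2240 ≡ 4, so v_2 = 4^{−1} = 10 (mod 13).
  i = 3 (α = 5): (5−9)(5−1)(5−8)(5−11) = (−4)·4·(−3)·(−6) = −288 ≡ 11, so v_3 = 11^{−1} = 6 (mod 13).
  i = 4 (α = 8): (8−9)(8−1)(8−5)(8−11) = (−1)·7·3·(−3) = 63 ≡ 11, so v_4 = 11^{−1} = 6 (mod 13).
  i = 5 (α = 11): (11−9)(11−1)(11−5)(11−8) = 2·10·6·3 = 360 ≡ 9, so v_5 = 9^{−1} = 3 (mod 13).
  v = [1, 10, 6, 6, 3].
Step 2: syndromes of r = [1, 11, 5, 7, 9] (all sums mod 13).
  S_0 = Σ v_i r_i = 1·1 + 10·11 + 6·5 + 6·7 + 3·9 = 210 ≡ 2.
  S_1 = Σ v_i α_i r_i = 1·9·1 + 10·1·11 + 6·5·5 + 6·8·7 + 3·11·9 = 902 ≡ 5.
  α_i^2 mod 13 = [3, 1, 12, 12, 4].
  S_2 = Σ v_i α_i^2 r_i = 1·3·1 + 10·1·11 + 6·12·5 + 6·12·7 + 3·4·9 = 1085 ≡ 6.
  S = (2, 5, 6) ≠ 0, so r is not a codeword (an error is present).
Step 3: locate the error. For a single error e at position i, S_ℓ = v_i·e·α_i^ℓ, so α_err = S_1/S_0.
  S_0^{−1} = 2^{−1} = 7 (mod 13), so α_err = 5·7 = 35 ≡ 9 = α_1. Error position i = 1.
  Consistency check: S_2/S_1 = 6·8 = 48 ≡ 9 = α_err ✓ (single-error assumption holds).
Step 4: error magnitude e = S_0/v_1 = S_0·∏_{j≠1}(α_1 − α_j) = 2·1 = 2 ≡ 2 (mod 13).
Step 5: correct position 1: c_1 = r_1 − e = 1 − 2 ≡ 12 (mod 13). Hence c = [12, 11, 5, 7, 9].
  Check: interpolating c through the α_i gives m(x) = 6 + 5·x (degree < 2) with m(α_i) = c_i for every i, so c is indeed a codeword.


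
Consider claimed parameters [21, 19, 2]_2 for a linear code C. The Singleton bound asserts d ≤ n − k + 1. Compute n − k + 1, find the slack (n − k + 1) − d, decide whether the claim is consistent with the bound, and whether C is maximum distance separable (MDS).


Singleton RHS = n − k + 1 = 3, slack = 1, bound satisfied, not MDS.

Singleton bound: d ≤ n − k + 1.
Here n = 21, k = 19, so n − k + 1 = 3.
Given d = 2, check d ≤ 3: YES.
Slack = (n − k + 1) − d = 1.
The code is NOT MDS (slack = 1 > 0).
Description: the claimed parameters are [21, 19, 2]_2; such a code would be non-MDS.


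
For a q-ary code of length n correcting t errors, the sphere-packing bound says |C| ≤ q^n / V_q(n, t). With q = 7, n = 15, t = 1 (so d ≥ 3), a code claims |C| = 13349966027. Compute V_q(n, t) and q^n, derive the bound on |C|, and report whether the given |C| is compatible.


V_q(n, t) = 91, q^n = 4747561509943, Hamming bound = 52171005603, |C| = 13349966027 ≤ bound (satisfied).

Step 1: Compute V_q(n, t) = Σ_{j=0}^1 C(n, j) (q−1)^j.
  j = 0: C(15,0)·(6)^0 = 1·1 = 1.
  j = 1: C(15,1)·(6)^1 = 15·6 = 90.
  V_q(n, t) = 1 + 90 = 91.
Step 2: q^n = 7^15 = 4747561509943.
Step 3: Hamming bound ⌊q^n / V_q(n,t)⌋ = ⌊4747561509943/91⌋ = 52171005603.
Step 4: Compare |C| = 13349966027 to 52171005603: satisfied.
The claimed |C| lies below the Hamming bound.


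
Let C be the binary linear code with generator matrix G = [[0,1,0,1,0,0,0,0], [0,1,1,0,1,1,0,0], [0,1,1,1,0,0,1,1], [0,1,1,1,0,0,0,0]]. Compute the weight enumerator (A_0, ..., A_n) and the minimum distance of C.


Weight distribution: A_0 = 1, A_1 = 1, A_2 = 2, A_3 = 4, A_4 = 3, A_5 = 3, A_6 = 2. Minimum distance d = 1.

Enumerate all 2^4 = 16 messages m ∈ F_2^4.
For each, compute codeword c = mG in F_2^8, then tally its weight.
  m = 0000 → c = 00000000, weight = 0.
  m = 1000 → c = 01010000, weight = 2.
  m = 0100 → c = 01101100, weight = 4.
  m = 1100 → c = 00111100, weight = 4.
  m = 0010 → c = 01110011, weight = 5.
  m = 1010 → c = 00100011, weight = 3.
  m = 0110 → c = 00011111, weight = 5.
  m = 1110 → c = 01001111, weight = 5.
  m = 0001 → c = 01110000, weight = 3.
  m = 1001 → c = 00100000, weight = 1.
  m = 0101 → c = 00011100, weight = 3.
  m = 1101 → c = 01001100, weight = 3.
  m = 0011 → c = 00000011, weight = 2.
  m = 1011 → c = 01010011, weight = 4.
  m = 0111 → c = 01101111, weight = 6.
  m = 1111 → c = 00111111, weight = 6.
Tally weights:
  weight 0: 1 codewords.
  weight 1: 1 codewords.
  weight 2: 2 codewords.
  weight 3: 4 codewords.
  weight 4: 3 codewords.
  weight 5: 3 codewords.
  weight 6: 2 codewords.
Minimum distance d = smallest w > 0 with A_w > 0 = 1.
Sanity: Σ A_w = 16 = 2^4 = 16 ✓.


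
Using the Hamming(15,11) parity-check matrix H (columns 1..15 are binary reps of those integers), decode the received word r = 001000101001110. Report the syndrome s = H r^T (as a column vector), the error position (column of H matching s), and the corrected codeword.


s = (0, 0, 1, 0)^T, error position = 2, corrected codeword c = 011000101001110

Compute s = H r^T mod 2 one row at a time:
  s_1 = 0 + 1 + 0 + 0 + 1 + 1 + 1 + 0 = 4 ≡ 0 (mod 2).
  s_2 = 0 + 0 + 0 + 1 + 1 + 1 + 1 + 0 = 4 ≡ 0 (mod 2).
  s_3 = 0 + 1 + 0 + 1 + 0 + 0 + 1 + 0 = 3 ≡ 1 (mod 2).
  s_4 = 0 + 1 + 0 + 1 + 1 + 0 + 1 + 0 = 4 ≡ 0 (mod 2).
s = (0, 0, 1, 0)^T — this equals column 2 of H (binary 0010), so error is at position 2.
Correct: flip bit 2 of r = 001000101001110 to get c = 011000101001110.


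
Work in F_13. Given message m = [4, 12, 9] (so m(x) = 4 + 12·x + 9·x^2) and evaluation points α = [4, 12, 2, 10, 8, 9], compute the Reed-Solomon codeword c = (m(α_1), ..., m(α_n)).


c = [1, 1, 12, 10, 0, 9]

Message polynomial: m(x) = 4 + 12·x + 9·x^2 (mod 13).
For each evaluation point α_i, compute m(α_i) mod 13:
  α_1 = 4: Horner steps 9 → 9 → 1, so m(4) = 1.
  α_2 = 12: Horner steps 9 → 3 → 1, so m(12) = 1.
  α_3 = 2: Horner steps 9 → 4 → 12, so m(2) = 12.
  α_4 = 10: Horner steps 9 → 11 → 10, so m(10) = 10.
  α_5 = 8: Horner steps 9 → 6 → 0, so m(8) = 0.
  α_6 = 9: Horner steps 9 → 2 → 9, so m(9) = 9.
Codeword c = [1, 1, 12, 10, 0, 9] ∈ F_13^6.


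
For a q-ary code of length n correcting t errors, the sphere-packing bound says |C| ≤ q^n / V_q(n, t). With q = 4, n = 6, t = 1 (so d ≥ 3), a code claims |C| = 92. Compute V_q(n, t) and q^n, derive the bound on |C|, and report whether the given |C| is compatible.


V_q(n, t) = 19, q^n = 4096, Hamming bound = 215, |C| = 92 ≤ bound (satisfied).

Step 1: Compute V_q(n, t) = Σ_{j=0}^1 C(n, j) (q−1)^j.
  j = 0: C(6,0)·(3)^0 = 1·1 = 1.
  j = 1: C(6,1)·(3)^1 = 6·3 = 18.
  V_q(n, t) = 1 + 18 = 19.
Step 2: q^n = 4^6 = 4096.
Step 3: Hamming bound ⌊q^n / V_q(n,t)⌋ = ⌊4096/19⌋ = 215.
Step 4: Compare |C| = 92 to 215: satisfied.
The claimed |C| lies below the Hamming bound.


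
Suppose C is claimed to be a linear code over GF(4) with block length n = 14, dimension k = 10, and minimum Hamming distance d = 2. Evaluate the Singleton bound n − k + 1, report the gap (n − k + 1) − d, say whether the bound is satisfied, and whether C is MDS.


Singleton RHS = n − k + 1 = 5, slack = 3, bound satisfied, not MDS.

Singleton bound: d ≤ n − k + 1.
Here n = 14, k = 10, so n − k + 1 = 5.
Given d = 2, check d ≤ 5: YES.
Slack = (n − k + 1) − d = 3.
The code is NOT MDS (slack = 3 > 0).
Description: the claimed parameters are [14, 10, 2]_4; such a code would be non-MDS.


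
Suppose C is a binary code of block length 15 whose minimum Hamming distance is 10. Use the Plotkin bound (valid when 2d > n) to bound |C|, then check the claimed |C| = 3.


Plotkin bound M ≤ 4; given |C| = 3 ≤ bound (satisfied).

Check applicability: 2d = 20, n = 15.
2d − n = 5 > 0, so Plotkin applies.
Compute d/(2d−n) = 10/5 ≈ 2.0000.
⌊d/(2d−n)⌋ = 2.
Plotkin bound: M ≤ 2·2 = 4.
Given |C| = 3, check: satisfied.
This |C| is below the Plotkin bound.


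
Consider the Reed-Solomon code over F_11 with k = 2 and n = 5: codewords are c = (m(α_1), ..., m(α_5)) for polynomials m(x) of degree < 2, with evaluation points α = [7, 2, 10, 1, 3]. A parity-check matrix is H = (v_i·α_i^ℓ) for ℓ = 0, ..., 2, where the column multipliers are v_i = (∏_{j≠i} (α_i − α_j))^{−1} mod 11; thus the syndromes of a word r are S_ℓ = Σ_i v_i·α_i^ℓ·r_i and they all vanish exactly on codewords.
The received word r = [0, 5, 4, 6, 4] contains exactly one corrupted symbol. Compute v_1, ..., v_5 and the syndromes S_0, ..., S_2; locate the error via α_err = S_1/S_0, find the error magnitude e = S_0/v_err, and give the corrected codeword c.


S = (8, 3, 8), error at position 3, error magnitude e = 7, c = [0, 5, 8, 6, 4].

Step 1: column multipliers v_i = (∏_{j≠i}(α_i − α_j))^{−1} mod 11.
  i = 1 (α = 7): (7−2)(7−10)(7−1)(7−3) = 5·(−3)·6·4 = −360 ≡ 3, so v_1 = 3^{−1} = 4 (mod 11).
  i = 2 (α = 2): (2−7)(2−10)(2−1)(2−3) = (−5)·(−8)·1·(−1) = −40 ≡ 4, so v_2 = 4^{−1} = 3 (mod 11).
  i = 3 (α = 10): (10−7)(10−2)(10−1)(10−3) = 3·8·9·7 = 1512 ≡ 5, so v_3 = 5^{−1} = 9 (mod 11).
  i = 4 (α = 1): (1−7)(1−2)(1−10)(1−3) = (−6)·(−1)·(−9)·(−2) = 108 ≡ 9, so v_4 = 9^{−1} = 5 (mod 11).
  i = 5 (α = 3): (3−7)(3−2)(3−10)(3−1) = (−4)·1·(−7)·2 = 56 ≡ 1, so v_5 = 1^{−1} = 1 (mod 11).
  v = [4, 3, 9, 5, 1].
Step 2: syndromes of r = [0, 5, 4, 6, 4] (all sums mod 11).
  S_0 = Σ v_i r_i = 4·0 + 3·5 + 9·4 + 5·6 + 1·4 = 85 ≡ 8.
  S_1 = Σ v_i α_i r_i = 4·7·0 + 3·2·5 + 9·10·4 + 5·1·6 + 1·3·4 = 432 ≡ 3.
  α_i^2 mod 11 = [5, 4, 1, 1, 9].
  S_2 = Σ v_i α_i^2 r_i = 4·5·0 + 3·4·5 + 9·1·4 + 5·1·6 + 1·9·4 = 162 ≡ 8.
  S = (8, 3, 8) ≠ 0, so r is not a codeword (an error is present).
Step 3: locate the error. For a single error e at position i, S_ℓ = v_i·e·α_i^ℓ, so α_err = S_1/S_0.
  S_0^{−1} = 8^{−1} = 7 (mod 11), so α_err = 3·7 = 21 ≡ 10 = α_3. Error position i = 3.
  Consistency check: S_2/S_1 = 8·4 = 32 ≡ 10 = α_err ✓ (single-error assumption holds).
Step 4: error magnitude e = S_0/v_3 = S_0·∏_{j≠3}(α_3 − α_j) = 8·5 = 40 ≡ 7 (mod 11).
Step 5: correct position 3: c_3 = r_3 − e = 4 − 7 ≡ 8 (mod 11). Hence c = [0, 5, 8, 6, 4].
  Check: interpolating c through the α_i gives m(x) = 7 + 10·x (degree < 2) with m(α_i) = c_i for every i, so c is indeed a codeword.


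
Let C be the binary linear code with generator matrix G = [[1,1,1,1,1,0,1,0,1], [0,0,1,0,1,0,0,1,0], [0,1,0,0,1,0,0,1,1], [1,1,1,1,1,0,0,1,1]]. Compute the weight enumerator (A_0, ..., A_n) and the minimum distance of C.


Weight distribution: A_0 = 1, A_2 = 1, A_3 = 4, A_4 = 5, A_5 = 2, A_6 = 1, A_7 = 2. Minimum distance d = 2.

Enumerate all 2^4 = 16 messages m ∈ F_2^4.
For each, compute codeword c = mG in F_2^9, then tally its weight.
  m = 0000 → c = 000000000, weight = 0.
  m = 1000 → c = 111110101, weight = 7.
  m = 0100 → c = 001010010, weight = 3.
  m = 1100 → c = 110100111, weight = 6.
  m = 0010 → c = 010010011, weight = 4.
  m = 1010 → c = 101100110, weight = 5.
  m = 0110 → c = 011000001, weight = 3.
  m = 1110 → c = 100110100, weight = 4.
  m = 0001 → c = 111110011, weight = 7.
  m = 1001 → c = 000000110, weight = 2.
  m = 0101 → c = 110100001, weight = 4.
  m = 1101 → c = 001010100, weight = 3.
  m = 0011 → c = 101100000, weight = 3.
  m = 1011 → c = 010010101, weight = 4.
  m = 0111 → c = 100110010, weight = 4.
  m = 1111 → c = 011000111, weight = 5.
Tally weights:
  weight 0: 1 codewords.
  weight 2: 1 codewords.
  weight 3: 4 codewords.
  weight 4: 5 codewords.
  weight 5: 2 codewords.
  weight 6: 1 codewords.
  weight 7: 2 codewords.
Minimum distance d = smallest w > 0 with A_w > 0 = 2.
Sanity: Σ A_w = 16 = 2^4 = 16 ✓.


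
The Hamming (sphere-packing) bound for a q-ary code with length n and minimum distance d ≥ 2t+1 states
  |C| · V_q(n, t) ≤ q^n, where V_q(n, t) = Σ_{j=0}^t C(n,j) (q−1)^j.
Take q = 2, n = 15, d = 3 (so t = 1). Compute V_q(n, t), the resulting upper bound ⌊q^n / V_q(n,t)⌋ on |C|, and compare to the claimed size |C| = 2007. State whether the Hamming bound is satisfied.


V_q(n, t) = 16, q^n = 32768, Hamming bound = 2048, |C| = 2007 ≤ bound (satisfied).

Step 1: Compute V_q(n, t) = Σ_{j=0}^1 C(n, j) (q−1)^j.
  j = 0: C(15,0)·(1)^0 = 1·1 = 1.
  j = 1: C(15,1)·(1)^1 = 15·1 = 15.
  V_q(n, t) = 1 + 15 = 16.
Step 2: q^n = 2^15 = 32768.
Step 3: Hamming bound ⌊q^n / V_q(n,t)⌋ = ⌊32768/16⌋ = 2048.
Step 4: Compare |C| = 2007 to 2048: satisfied.
The claimed |C| lies below the Hamming bound.


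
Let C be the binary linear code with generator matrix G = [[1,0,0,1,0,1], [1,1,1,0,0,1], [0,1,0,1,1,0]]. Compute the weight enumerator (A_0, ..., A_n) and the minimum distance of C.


Weight distribution: A_0 = 1, A_2 = 1, A_3 = 3, A_4 = 2, A_5 = 1. Minimum distance d = 2.

Enumerate all 2^3 = 8 messages m ∈ F_2^3.
For each, compute codeword c = mG in F_2^6, then tally its weight.
  m = 000 → c = 000000, weight = 0.
  m = 100 → c = 100101, weight = 3.
  m = 010 → c = 111001, weight = 4.
  m = 110 → c = 011100, weight = 3.
  m = 001 → c = 010110, weight = 3.
  m = 101 → c = 110011, weight = 4.
  m = 011 → c = 101111, weight = 5.
  m = 111 → c = 001010, weight = 2.
Tally weights:
  weight 0: 1 codewords.
  weight 2: 1 codewords.
  weight 3: 3 codewords.
  weight 4: 2 codewords.
  weight 5: 1 codewords.
Minimum distance d = smallest w > 0 with A_w > 0 = 2.
Sanity: Σ A_w = 8 = 2^3 = 8 ✓.


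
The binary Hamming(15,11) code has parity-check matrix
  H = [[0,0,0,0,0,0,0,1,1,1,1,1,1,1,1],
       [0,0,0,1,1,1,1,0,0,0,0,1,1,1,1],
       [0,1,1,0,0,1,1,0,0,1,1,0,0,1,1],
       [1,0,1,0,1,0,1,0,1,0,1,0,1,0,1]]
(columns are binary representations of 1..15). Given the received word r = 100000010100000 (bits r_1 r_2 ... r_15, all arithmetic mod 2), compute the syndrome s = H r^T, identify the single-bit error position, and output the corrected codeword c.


s = (0, 0, 1, 1)^T, error position = 3, corrected codeword c = 101000010100000

Compute s = H r^T mod 2 one row at a time:
  s_1 = 1 + 0 + 1 + 0 + 0 + 0 + 0 + 0 = 2 ≡ 0 (mod 2).
  s_2 = 0 + 0 + 0 + 0 + 0 + 0 + 0 + 0 = 0 ≡ 0 (mod 2).
  s_3 = 0 + 0 + 0 + 0 + 1 + 0 + 0 + 0 = 1 ≡ 1 (mod 2).
  s_4 = 1 + 0 + 0 + 0 + 0 + 0 + 0 + 0 = 1 ≡ 1 (mod 2).
s = (0, 0, 1, 1)^T — this equals column 3 of H (binary 0011), so error is at position 3.
Correct: flip bit 3 of r = 100000010100000 to get c = 101000010100000.


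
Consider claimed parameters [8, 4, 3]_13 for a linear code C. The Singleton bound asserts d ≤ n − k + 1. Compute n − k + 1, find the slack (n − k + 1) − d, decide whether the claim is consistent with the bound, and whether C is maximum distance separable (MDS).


Singleton RHS = n − k + 1 = 5, slack = 2, bound satisfied, not MDS.

Singleton bound: d ≤ n − k + 1.
Here n = 8, k = 4, so n − k + 1 = 5.
Given d = 3, check d ≤ 5: YES.
Slack = (n − k + 1) − d = 2.
The code is NOT MDS (slack = 2 > 0).
Description: the claimed parameters are [8, 4, 3]_13; such a code would be non-MDS.


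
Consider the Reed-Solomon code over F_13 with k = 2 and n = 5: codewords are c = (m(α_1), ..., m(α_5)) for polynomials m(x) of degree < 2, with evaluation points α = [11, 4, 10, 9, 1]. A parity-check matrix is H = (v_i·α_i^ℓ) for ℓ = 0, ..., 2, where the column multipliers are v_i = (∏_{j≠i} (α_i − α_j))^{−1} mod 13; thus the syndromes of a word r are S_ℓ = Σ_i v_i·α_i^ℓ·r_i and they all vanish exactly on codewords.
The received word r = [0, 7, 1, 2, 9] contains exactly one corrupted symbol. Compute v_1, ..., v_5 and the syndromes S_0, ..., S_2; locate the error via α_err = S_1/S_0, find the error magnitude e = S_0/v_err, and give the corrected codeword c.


S = (6, 6, 6), error at position 5, error magnitude e = 12, c = [0, 7, 1, 2, 10].

Step 1: column multipliers v_i = (∏_{j≠i}(α_i − α_j))^{−1} mod 13.
  i = 1 (α = 11): (11−4)(11−10)(11−9)(11−1) = 7·1·2·10 = 140 ≡ 10, so v_1 = 10^{−1} = 4 (mod 13).
  i = 2 (α = 4): (4−11)(4−10)(4−9)(4−1) = (−7)·(−6)·(−5)·3 = −630 ≡ 7, so v_2 = 7^{−1} = 2 (mod 13).
  i = 3 (α = 10): (10−11)(10−4)(10−9)(10−1) = (−1)·6·1·9 = −54 ≡ 11, so v_3 = 11^{−1} = 6 (mod 13).
  i = 4 (α = 9): (9−11)(9−4)(9−10)(9−1) = (−2)·5·(−1)·8 = 80 ≡ 2, so v_4 = 2^{−1} = 7 (mod 13).
  i = 5 (α = 1): (1−11)(1−4)(1−10)(1−9) = (−10)·(−3)·(−9)·(−8) = 2160 ≡ 2, so v_5 = 2^{−1} = 7 (mod 13).
  v = [4, 2, 6, 7, 7].
Step 2: syndromes of r = [0, 7, 1, 2, 9] (all sums mod 13).
  S_0 = Σ v_i r_i = 4·0 + 2·7 + 6·1 + 7·2 + 7·9 = 97 ≡ 6.
  S_1 = Σ v_i α_i r_i = 4·11·0 + 2·4·7 + 6·10·1 + 7·9·2 + 7·1·9 = 305 ≡ 6.
  α_i^2 mod 13 = [4, 3, 9, 3, 1].
  S_2 = Σ v_i α_i^2 r_i = 4·4·0 + 2·3·7 + 6·9·1 + 7·3·2 + 7·1·9 = 201 ≡ 6.
  S = (6, 6, 6) ≠ 0, so r is not a codeword (an error is present).
Step 3: locate the error. For a single error e at position i, S_ℓ = v_i·e·α_i^ℓ, so α_err = S_1/S_0.
  S_0^{−1} = 6^{−1} = 11 (mod 13), so α_err = 6·11 = 66 ≡ 1 = α_5. Error position i = 5.
  Consistency check: S_2/S_1 = 6·11 = 66 ≡ 1 = α_err ✓ (single-error assumption holds).
Step 4: error magnitude e = S_0/v_5 = S_0·∏_{j≠5}(α_5 − α_j) = 6·2 = 12 ≡ 12 (mod 13).
Step 5: correct position 5: c_5 = r_5 − e = 9 − 12 ≡ 10 (mod 13). Hence c = [0, 7, 1, 2, 10].
  Check: interpolating c through the α_i gives m(x) = 11 + 12·x (degree < 2) with m(α_i) = c_i for every i, so c is indeed a codeword.


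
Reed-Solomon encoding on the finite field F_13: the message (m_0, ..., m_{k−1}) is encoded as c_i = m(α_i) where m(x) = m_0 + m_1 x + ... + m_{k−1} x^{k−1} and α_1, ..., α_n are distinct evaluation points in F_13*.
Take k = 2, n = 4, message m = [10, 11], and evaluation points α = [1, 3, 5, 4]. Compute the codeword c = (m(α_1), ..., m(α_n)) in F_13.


c = [8, 4, 0, 2]

Message polynomial: m(x) = 10 + 11·x (mod 13).
For each evaluation point α_i, compute m(α_i) mod 13:
  α_1 = 1: Horner steps 11 → 8, so m(1) = 8.
  α_2 = 3: Horner steps 11 → 4, so m(3) = 4.
  α_3 = 5: Horner steps 11 → 0, so m(5) = 0.
  α_4 = 4: Horner steps 11 → 2, so m(4) = 2.
Codeword c = [8, 4, 0, 2] ∈ F_13^4.


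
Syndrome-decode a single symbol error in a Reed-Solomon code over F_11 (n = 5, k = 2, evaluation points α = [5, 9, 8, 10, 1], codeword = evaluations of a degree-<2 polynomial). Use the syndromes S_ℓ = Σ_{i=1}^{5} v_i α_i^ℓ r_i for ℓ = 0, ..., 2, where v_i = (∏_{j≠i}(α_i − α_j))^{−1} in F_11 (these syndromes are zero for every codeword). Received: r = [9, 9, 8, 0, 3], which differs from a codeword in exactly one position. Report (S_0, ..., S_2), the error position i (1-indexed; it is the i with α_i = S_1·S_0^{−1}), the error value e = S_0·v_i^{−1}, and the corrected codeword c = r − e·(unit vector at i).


S = (5, 1, 9), error at position 2, error magnitude e = 5, c = [9, 4, 8, 0, 3].

Step 1: column multipliers v_i = (∏_{j≠i}(α_i − α_j))^{−1} mod 11.
  i = 1 (α = 5): (5−9)(5−8)(5−10)(5−1) = (−4)·(−3)·(−5)·4 = −240 ≡ 2, so v_1 = 2^{−1} = 6 (mod 11).
  i = 2 (α = 9): (9−5)(9−8)(9−10)(9−1) = 4·1·(−1)·8 = −32 ≡ 1, so v_2 = 1^{−1} = 1 (mod 11).
  i = 3 (α = 8): (8−5)(8−9)(8−10)(8−1) = 3·(−1)·(−2)·7 = 42 ≡ 9, so v_3 = 9^{−1} = 5 (mod 11).
  i = 4 (α = 10): (10−5)(10−9)(10−8)(10−1) = 5·1·2·9 = 90 ≡ 2, so v_4 = 2^{−1} = 6 (mod 11).
  i = 5 (α = 1): (1−5)(1−9)(1−8)(1−10) = (−4)·(−8)·(−7)·(−9) = 2016 ≡ 3, so v_5 = 3^{−1} = 4 (mod 11).
  v = [6, 1, 5, 6, 4].
Step 2: syndromes of r = [9, 9, 8, 0, 3] (all sums mod 11).
  S_0 = Σ v_i r_i = 6·9 + 1·9 + 5·8 + 6·0 + 4·3 = 115 ≡ 5.
  S_1 = Σ v_i α_i r_i = 6·5·9 + 1·9·9 + 5·8·8 + 6·10·0 + 4·1·3 = 683 ≡ 1.
  α_i^2 mod 11 = [3, 4, 9, 1, 1].
  S_2 = Σ v_i α_i^2 r_i = 6·3·9 + 1·4·9 + 5·9·8 + 6·1·0 + 4·1·3 = 570 ≡ 9.
  S = (5, 1, 9) ≠ 0, so r is not a codeword (an error is present).
Step 3: locate the error. For a single error e at position i, S_ℓ = v_i·e·α_i^ℓ, so α_err = S_1/S_0.
  S_0^{−1} = 5^{−1} = 9 (mod 11), so α_err = 1·9 = 9 ≡ 9 = α_2. Error position i = 2.
  Consistency check: S_2/S_1 = 9·1 = 9 ≡ 9 = α_err ✓ (single-error assumption holds).
Step 4: error magnitude e = S_0/v_2 = S_0·∏_{j≠2}(α_2 − α_j) = 5·1 = 5 ≡ 5 (mod 11).
Step 5: correct position 2: c_2 = r_2 − e = 9 − 5 ≡ 4 (mod 11). Hence c = [9, 4, 8, 0, 3].
  Check: interpolating c through the α_i gives m(x) = 7 + 7·x (degree < 2) with m(α_i) = c_i for every i, so c is indeed a codeword.


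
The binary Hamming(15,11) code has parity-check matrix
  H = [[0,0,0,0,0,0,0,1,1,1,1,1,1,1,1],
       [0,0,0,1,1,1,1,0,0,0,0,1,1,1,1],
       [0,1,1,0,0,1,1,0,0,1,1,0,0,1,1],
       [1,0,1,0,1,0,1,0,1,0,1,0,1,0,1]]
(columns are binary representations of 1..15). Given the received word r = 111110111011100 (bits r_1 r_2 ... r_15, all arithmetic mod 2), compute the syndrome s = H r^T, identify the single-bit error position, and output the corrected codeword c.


s = (1, 1, 0, 1)^T, error position = 13, corrected codeword c = 111110111011000

Compute s = H r^T mod 2 one row at a time:
  s_1 = 1 + 1 + 0 + 1 + 1 + 1 + 0 + 0 = 5 ≡ 1 (mod 2).
  s_2 = 1 + 1 + 0 + 1 + 1 + 1 + 0 + 0 = 5 ≡ 1 (mod 2).
  s_3 = 1 + 1 + 0 + 1 + 0 + 1 + 0 + 0 = 4 ≡ 0 (mod 2).
  s_4 = 1 + 1 + 1 + 1 + 1 + 1 + 1 + 0 = 7 ≡ 1 (mod 2).
s = (1, 1, 0, 1)^T — this equals column 13 of H (binary 1101), so error is at position 13.
Correct: flip bit 13 of r = 111110111011100 to get c = 111110111011000.


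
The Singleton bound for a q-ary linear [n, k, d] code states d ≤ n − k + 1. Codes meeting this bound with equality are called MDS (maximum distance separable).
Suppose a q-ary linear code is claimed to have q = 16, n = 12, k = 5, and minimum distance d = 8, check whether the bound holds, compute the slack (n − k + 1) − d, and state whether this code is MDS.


Singleton RHS = n − k + 1 = 8, slack = 0, bound satisfied, MDS.

Singleton bound: d ≤ n − k + 1.
Here n = 12, k = 5, so n − k + 1 = 8.
Given d = 8, check d ≤ 8: YES.
Slack = (n − k + 1) − d = 0.
The code is MDS (slack = 0).
Description: the claimed parameters are [12, 5, 8]_16; such a code would be MDS (meets Singleton bound).


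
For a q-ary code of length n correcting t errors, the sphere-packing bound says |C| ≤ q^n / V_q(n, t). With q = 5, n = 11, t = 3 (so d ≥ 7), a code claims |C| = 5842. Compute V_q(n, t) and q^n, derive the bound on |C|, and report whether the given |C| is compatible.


V_q(n, t) = 11485, q^n = 48828125, Hamming bound = 4251, |C| = 5842 > bound (violated).

Step 1: Compute V_q(n, t) = Σ_{j=0}^3 C(n, j) (q−1)^j.
  j = 0: C(11,0)·(4)^0 = 1·1 = 1.
  j = 1: C(11,1)·(4)^1 = 11·4 = 44.
  j = 2: C(11,2)·(4)^2 = 55·16 = 880.
  j = 3: C(11,3)·(4)^3 = 165·64 = 10560.
  V_q(n, t) = 1 + 44 + 880 + 10560 = 11485.
Step 2: q^n = 5^11 = 48828125.
Step 3: Hamming bound ⌊q^n / V_q(n,t)⌋ = ⌊48828125/11485⌋ = 4251.
Step 4: Compare |C| = 5842 to 4251: violated.
The claimed |C| lies above the Hamming bound, so no 5-ary code of length 11 with d ≥ 7 can have 5842 codewords.


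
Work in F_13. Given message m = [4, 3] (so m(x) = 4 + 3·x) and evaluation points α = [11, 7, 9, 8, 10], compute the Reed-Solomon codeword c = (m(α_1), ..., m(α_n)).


c = [11, 12, 5, 2, 8]

Message polynomial: m(x) = 4 + 3·x (mod 13).
For each evaluation point α_i, compute m(α_i) mod 13:
  α_1 = 11: Horner steps 3 → 11, so m(11) = 11.
  α_2 = 7: Horner steps 3 → 12, so m(7) = 12.
  α_3 = 9: Horner steps 3 → 5, so m(9) = 5.
  α_4 = 8: Horner steps 3 → 2, so m(8) = 2.
  α_5 = 10: Horner steps 3 → 8, so m(10) = 8.
Codeword c = [11, 12, 5, 2, 8] ∈ F_13^5.


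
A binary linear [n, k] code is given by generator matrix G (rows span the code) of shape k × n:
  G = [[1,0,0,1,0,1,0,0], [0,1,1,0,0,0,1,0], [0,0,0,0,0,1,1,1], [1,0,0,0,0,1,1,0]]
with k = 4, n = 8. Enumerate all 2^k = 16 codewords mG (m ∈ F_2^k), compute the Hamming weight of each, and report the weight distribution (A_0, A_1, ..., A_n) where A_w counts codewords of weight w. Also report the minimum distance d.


Weight distribution: A_0 = 1, A_2 = 2, A_3 = 6, A_4 = 3, A_5 = 2, A_6 = 2. Minimum distance d = 2.

Enumerate all 2^4 = 16 messages m ∈ F_2^4.
For each, compute codeword c = mG in F_2^8, then tally its weight.
  m = 0000 → c = 00000000, weight = 0.
  m = 1000 → c = 10010100, weight = 3.
  m = 0100 → c = 01100010, weight = 3.
  m = 1100 → c = 11110110, weight = 6.
  m = 0010 → c = 00000111, weight = 3.
  m = 1010 → c = 10010011, weight = 4.
  m = 0110 → c = 01100101, weight = 4.
  m = 1110 → c = 11110001, weight = 5.
  m = 0001 → c = 10000110, weight = 3.
  m = 1001 → c = 00010010, weight = 2.
  m = 0101 → c = 11100100, weight = 4.
  m = 1101 → c = 01110000, weight = 3.
  m = 0011 → c = 10000001, weight = 2.
  m = 1011 → c = 00010101, weight = 3.
  m = 0111 → c = 11100011, weight = 5.
  m = 1111 → c = 01110111, weight = 6.
Tally weights:
  weight 0: 1 codewords.
  weight 2: 2 codewords.
  weight 3: 6 codewords.
  weight 4: 3 codewords.
  weight 5: 2 codewords.
  weight 6: 2 codewords.
Minimum distance d = smallest w > 0 with A_w > 0 = 2.
Sanity: Σ A_w = 16 = 2^4 = 16 ✓.


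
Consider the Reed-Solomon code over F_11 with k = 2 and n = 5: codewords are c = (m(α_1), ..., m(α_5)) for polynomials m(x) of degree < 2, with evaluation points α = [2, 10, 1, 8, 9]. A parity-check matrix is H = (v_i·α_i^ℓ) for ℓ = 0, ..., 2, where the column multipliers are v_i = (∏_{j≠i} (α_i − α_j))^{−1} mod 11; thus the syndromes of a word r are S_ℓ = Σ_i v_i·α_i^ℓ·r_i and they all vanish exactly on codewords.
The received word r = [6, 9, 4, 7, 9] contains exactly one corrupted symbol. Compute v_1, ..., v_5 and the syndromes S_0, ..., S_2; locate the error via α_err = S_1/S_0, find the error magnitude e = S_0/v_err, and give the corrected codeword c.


S = (9, 2, 9), error at position 2, error magnitude e = 9, c = [6, 0, 4, 7, 9].

Step 1: column multipliers v_i = (∏_{j≠i}(α_i − α_j))^{−1} mod 11.
  i = 1 (α = 2): (2−10)(2−1)(2−8)(2−9) = (−8)·1·(−6)·(−7) = −336 ≡ 5, so v_1 = 5^{−1} = 9 (mod 11).
  i = 2 (α = 10): (10−2)(10−1)(10−8)(10−9) = 8·9·2·1 = 144 ≡ 1, so v_2 = 1^{−1} = 1 (mod 11).
  i = 3 (α = 1): (1−2)(1−10)(1−8)(1−9) = (−1)·(−9)·(−7)·(−8) = 504 ≡ 9, so v_3 = 9^{−1} = 5 (mod 11).
  i = 4 (α = 8): (8−2)(8−10)(8−1)(8−9) = 6·(−2)·7·(−1) = 84 ≡ 7, so v_4 = 7^{−1} = 8 (mod 11).
  i = 5 (α = 9): (9−2)(9−10)(9−1)(9−8) = 7·(−1)·8·1 = −56 ≡ 10, so v_5 = 10^{−1} = 10 (mod 11).
  v = [9, 1, 5, 8, 10].
Step 2: syndromes of r = [6, 9, 4, 7, 9] (all sums mod 11).
  S_0 = Σ v_i r_i = 9·6 + 1·9 + 5·4 + 8·7 + 10·9 = 229 ≡ 9.
  S_1 = Σ v_i α_i r_i = 9·2·6 + 1·10·9 + 5·1·4 + 8·8·7 + 10·9·9 = 1476 ≡ 2.
  α_i^2 mod 11 = [4, 1, 1, 9, 4].
  S_2 = Σ v_i α_i^2 r_i = 9·4·6 + 1·1·9 + 5·1·4 + 8·9·7 + 10·4·9 = 1109 ≡ 9.
  S = (9, 2, 9) ≠ 0, so r is not a codeword (an error is present).
Step 3: locate the error. For a single error e at position i, S_ℓ = v_i·e·α_i^ℓ, so α_err = S_1/S_0.
  S_0^{−1} = 9^{−1} = 5 (mod 11), so α_err = 2·5 = 10 ≡ 10 = α_2. Error position i = 2.
  Consistency check: S_2/S_1 = 9·6 = 54 ≡ 10 = α_err ✓ (single-error assumption holds).
Step 4: error magnitude e = S_0/v_2 = S_0·∏_{j≠2}(α_2 − α_j) = 9·1 = 9 ≡ 9 (mod 11).
Step 5: correct position 2: c_2 = r_2 − e = 9 − 9 ≡ 0 (mod 11). Hence c = [6, 0, 4, 7, 9].
  Check: interpolating c through the α_i gives m(x) = 2 + 2·x (degree < 2) with m(α_i) = c_i for every i, so c is indeed a codeword.
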